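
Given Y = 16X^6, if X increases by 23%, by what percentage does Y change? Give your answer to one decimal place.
246.3%

For Y = 16X^6:
If X → X(1 + 0.23)
Then Y → Y · (1 + 0.23)^6
     ≈ Y · 3.4628

Percentage change = ((1 + 0.23)^6 − 1) × 100% ≈ 246.3%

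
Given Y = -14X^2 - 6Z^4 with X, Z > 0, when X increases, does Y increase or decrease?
Y decreases

Taking the partial derivative:
∂Y/∂X = -28X

∂Y/∂X = -28X < 0 (assuming positive values)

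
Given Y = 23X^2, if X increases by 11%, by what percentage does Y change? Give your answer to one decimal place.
23.2%

For Y = 23X^2:
If X → X(1 + 0.11)
Then Y → Y · (1 + 0.11)^2
     = Y · 1.2321

Percentage change = ((1 + 0.11)^2 − 1) × 100% ≈ 23.2%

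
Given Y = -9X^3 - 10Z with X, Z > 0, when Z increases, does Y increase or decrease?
Y decreases

Taking the partial derivative:
∂Y/∂Z = -10

∂Y/∂Z = -10 < 0 (assuming positive values)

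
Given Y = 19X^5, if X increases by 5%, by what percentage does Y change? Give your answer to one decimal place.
27.6%

For Y = 19X^5:
If X → X(1 + 0.05)
Then Y → Y · (1 + 0.05)^5
     ≈ Y · 1.2763

Percentage change = ((1 + 0.05)^5 − 1) × 100% ≈ 27.6%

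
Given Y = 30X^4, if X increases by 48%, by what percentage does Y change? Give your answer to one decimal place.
379.8%

For Y = 30X^4:
If X → X(1 + 0.48)
Then Y → Y · (1 + 0.48)^4
     ≈ Y · 4.7979

Percentage change = ((1 + 0.48)^4 − 1) × 100% ≈ 379.8%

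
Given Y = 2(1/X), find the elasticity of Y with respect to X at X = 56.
Elasticity = -1

Elasticity = (dY/dX) · (X/Y)

dY/dX = -2/X²
At X = 56: dY/dX = -1/1568, Y = 1/28

Elasticity = (-1/1568) · (56 / (1/28)) = -1

Interpretation: for a small percentage change in X, the percentage change in Y is approximately -1.00 times as large.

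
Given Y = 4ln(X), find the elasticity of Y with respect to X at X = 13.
Elasticity = 1/ln(13) ≈ 0.3899

Elasticity = (dY/dX) · (X/Y)

dY/dX = 4/X
At X = 13: dY/dX = 4/13, Y = 4·ln(13)

Elasticity = (4/13) · (13 / (4·ln(13))) = 1/ln(13) ≈ 0.3899

Interpretation: for a small percentage change in X, the percentage change in Y is approximately 0.39 times as large.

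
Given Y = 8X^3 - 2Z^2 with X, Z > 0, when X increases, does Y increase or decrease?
Y increases

Taking the partial derivative:
∂Y/∂X = 24X^2

∂Y/∂X = 24X^2 > 0 (assuming positive values)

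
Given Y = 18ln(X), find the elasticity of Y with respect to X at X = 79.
Elasticity = 1/ln(79) ≈ 0.2289

Elasticity = (dY/dX) · (X/Y)

dY/dX = 18/X
At X = 79: dY/dX = 18/79, Y = 18·ln(79)

Elasticity = (18/79) · (79 / (18·ln(79))) = 1/ln(79) ≈ 0.2289

Interpretation: for a small percentage change in X, the percentage change in Y is approximately 0.23 times as large.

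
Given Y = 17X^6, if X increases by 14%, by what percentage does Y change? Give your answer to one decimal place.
119.5%

For Y = 17X^6:
If X → X(1 + 0.14)
Then Y → Y · (1 + 0.14)^6
     ≈ Y · 2.1950

Percentage change = ((1 + 0.14)^6 − 1) × 100% ≈ 119.5%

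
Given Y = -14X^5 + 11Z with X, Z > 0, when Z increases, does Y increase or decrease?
Y increases

Taking the partial derivative:
∂Y/∂Z = 11

∂Y/∂Z = 11 > 0 (assuming positive values)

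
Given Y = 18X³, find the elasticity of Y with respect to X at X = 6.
Elasticity = 3

Elasticity = (dY/dX) · (X/Y)

dY/dX = 54·X²
At X = 6: dY/dX = 1944, Y = 3888

Elasticity = 1944 · (6 / 3888) = 3

Interpretation: for a small percentage change in X, the percentage change in Y is approximately 3.00 times as large.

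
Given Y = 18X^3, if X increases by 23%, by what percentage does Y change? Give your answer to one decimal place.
86.1%

For Y = 18X^3:
If X → X(1 + 0.23)
Then Y → Y · (1 + 0.23)^3
     ≈ Y · 1.8609

Percentage change = ((1 + 0.23)^3 − 1) × 100% ≈ 86.1%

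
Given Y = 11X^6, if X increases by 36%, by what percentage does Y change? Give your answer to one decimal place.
532.8%

For Y = 11X^6:
If X → X(1 + 0.36)
Then Y → Y · (1 + 0.36)^6
     ≈ Y · 6.3275

Percentage change = ((1 + 0.36)^6 − 1) × 100% ≈ 532.8%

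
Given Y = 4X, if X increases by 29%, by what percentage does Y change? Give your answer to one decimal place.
29.0%

For Y = 4X:
If X → X(1 + 0.29)
Then Y → Y · (1 + 0.29)^1
     = Y · 1.2900

Percentage change = ((1 + 0.29)^1 − 1) × 100% = 29.0%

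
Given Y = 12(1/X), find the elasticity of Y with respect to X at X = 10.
Elasticity = -1

Elasticity = (dY/dX) · (X/Y)

dY/dX = -12/X²
At X = 10: dY/dX = -3/25, Y = 6/5

Elasticity = (-3/25) · (10 / (6/5)) = -1

Interpretation: for a small percentage change in X, the percentage change in Y is approximately -1.00 times as large.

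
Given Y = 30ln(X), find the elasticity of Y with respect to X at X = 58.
Elasticity = 1/ln(58) ≈ 0.2463

Elasticity = (dY/dX) · (X/Y)

dY/dX = 30/X
At X = 58: dY/dX = 15/29, Y = 30·ln(58)

Elasticity = (15/29) · (58 / (30·ln(58))) = 1/ln(58) ≈ 0.2463

Interpretation: for a small percentage change in X, the percentage change in Y is approximately 0.25 times as large.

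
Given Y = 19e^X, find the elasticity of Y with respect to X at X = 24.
Elasticity = 24

Elasticity = (dY/dX) · (X/Y)

dY/dX = 19·e^X
At X = 24: dY/dX = 19·e^24, Y = 19·e^24

Elasticity = (19·e^24) · (24 / (19·e^24)) = 24

Interpretation: for a small percentage change in X, the percentage change in Y is approximately 24.00 times as large.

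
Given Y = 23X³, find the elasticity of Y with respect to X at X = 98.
Elasticity = 3

Elasticity = (dY/dX) · (X/Y)

dY/dX = 69·X²
At X = 98: dY/dX = 662676, Y = 21647416

Elasticity = 662676 · (98 / 21647416) = 3

Interpretation: for a small percentage change in X, the percentage change in Y is approximately 3.00 times as large.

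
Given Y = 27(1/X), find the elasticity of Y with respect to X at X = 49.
Elasticity = -1

Elasticity = (dY/dX) · (X/Y)

dY/dX = -27/X²
At X = 49: dY/dX = -27/2401, Y = 27/49

Elasticity = (-27/2401) · (49 / (27/49)) = -1

Interpretation: for a small percentage change in X, the percentage change in Y is approximately -1.00 times as large.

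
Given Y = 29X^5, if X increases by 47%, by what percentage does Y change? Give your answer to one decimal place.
586.4%

For Y = 29X^5:
If X → X(1 + 0.47)
Then Y → Y · (1 + 0.47)^5
     ≈ Y · 6.8641

Percentage change = ((1 + 0.47)^5 − 1) × 100% ≈ 586.4%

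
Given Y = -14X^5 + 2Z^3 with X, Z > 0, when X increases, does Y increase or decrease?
Y decreases

Taking the partial derivative:
∂Y/∂X = -70X^4

∂Y/∂X = -70X^4 < 0 (assuming positive values)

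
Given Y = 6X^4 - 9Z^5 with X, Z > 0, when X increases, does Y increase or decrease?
Y increases

Taking the partial derivative:
∂Y/∂X = 24X^3

∂Y/∂X = 24X^3 > 0 (assuming positive values)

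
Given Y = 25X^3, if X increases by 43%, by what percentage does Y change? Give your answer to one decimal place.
192.4%

For Y = 25X^3:
If X → X(1 + 0.43)
Then Y → Y · (1 + 0.43)^3
     ≈ Y · 2.9242

Percentage change = ((1 + 0.43)^3 − 1) × 100% ≈ 192.4%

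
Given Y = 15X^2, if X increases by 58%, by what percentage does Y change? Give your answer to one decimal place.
149.6%

For Y = 15X^2:
If X → X(1 + 0.58)
Then Y → Y · (1 + 0.58)^2
     = Y · 2.4964

Percentage change = ((1 + 0.58)^2 − 1) × 100% ≈ 149.6%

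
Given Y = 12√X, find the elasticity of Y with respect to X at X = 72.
Elasticity = 1/2

Elasticity = (dY/dX) · (X/Y)

dY/dX = 6/√X
At X = 72: dY/dX = √2/2, Y = 72·√2

Elasticity = (√2/2) · (72 / (72·√2)) = 1/2

Interpretation: for a small percentage change in X, the percentage change in Y is approximately 0.50 times as large.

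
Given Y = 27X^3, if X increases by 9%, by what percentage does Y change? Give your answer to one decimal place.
29.5%

For Y = 27X^3:
If X → X(1 + 0.09)
Then Y → Y · (1 + 0.09)^3
     ≈ Y · 1.2950

Percentage change = ((1 + 0.09)^3 − 1) × 100% ≈ 29.5%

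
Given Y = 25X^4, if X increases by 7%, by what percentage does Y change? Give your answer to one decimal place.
31.1%

For Y = 25X^4:
If X → X(1 + 0.07)
Then Y → Y · (1 + 0.07)^4
     ≈ Y · 1.3108

Percentage change = ((1 + 0.07)^4 − 1) × 100% ≈ 31.1%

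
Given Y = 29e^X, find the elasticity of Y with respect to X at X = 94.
Elasticity = 94

Elasticity = (dY/dX) · (X/Y)

dY/dX = 29·e^X
At X = 94: dY/dX = 29·e^94, Y = 29·e^94

Elasticity = (29·e^94) · (94 / (29·e^94)) = 94

Interpretation: for a small percentage change in X, the percentage change in Y is approximately 94.00 times as large.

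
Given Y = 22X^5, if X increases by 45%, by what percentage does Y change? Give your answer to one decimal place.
541.0%

For Y = 22X^5:
If X → X(1 + 0.45)
Then Y → Y · (1 + 0.45)^5
     ≈ Y · 6.4097

Percentage change = ((1 + 0.45)^5 − 1) × 100% ≈ 541.0%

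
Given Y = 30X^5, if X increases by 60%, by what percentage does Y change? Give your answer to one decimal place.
948.6%

For Y = 30X^5:
If X → X(1 + 0.6)
Then Y → Y · (1 + 0.6)^5
     ≈ Y · 10.4858

Percentage change = ((1 + 0.6)^5 − 1) × 100% ≈ 948.6%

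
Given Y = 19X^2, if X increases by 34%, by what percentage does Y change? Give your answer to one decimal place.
79.6%

For Y = 19X^2:
If X → X(1 + 0.34)
Then Y → Y · (1 + 0.34)^2
     = Y · 1.7956

Percentage change = ((1 + 0.34)^2 − 1) × 100% ≈ 79.6%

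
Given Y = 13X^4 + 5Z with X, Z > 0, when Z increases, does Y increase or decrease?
Y increases

Taking the partial derivative:
∂Y/∂Z = 5

∂Y/∂Z = 5 > 0 (assuming positive values)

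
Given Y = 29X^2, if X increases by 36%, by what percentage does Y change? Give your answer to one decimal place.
85.0%

For Y = 29X^2:
If X → X(1 + 0.36)
Then Y → Y · (1 + 0.36)^2
     = Y · 1.8496

Percentage change = ((1 + 0.36)^2 − 1) × 100% ≈ 85.0%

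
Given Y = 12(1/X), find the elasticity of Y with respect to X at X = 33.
Elasticity = -1

Elasticity = (dY/dX) · (X/Y)

dY/dX = -12/X²
At X = 33: dY/dX = -4/363, Y = 4/11

Elasticity = (-4/363) · (33 / (4/11)) = -1

Interpretation: for a small percentage change in X, the percentage change in Y is approximately -1.00 times as large.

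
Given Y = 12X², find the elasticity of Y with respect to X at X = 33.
Elasticity = 2

Elasticity = (dY/dX) · (X/Y)

dY/dX = 24·X
At X = 33: dY/dX = 792, Y = 13068

Elasticity = 792 · (33 / 13068) = 2

Interpretation: for a small percentage change in X, the percentage change in Y is approximately 2.00 times as large.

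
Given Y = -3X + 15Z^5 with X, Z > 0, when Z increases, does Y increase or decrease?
Y increases

Taking the partial derivative:
∂Y/∂Z = 75Z^4

∂Y/∂Z = 75Z^4 > 0 (assuming positive values)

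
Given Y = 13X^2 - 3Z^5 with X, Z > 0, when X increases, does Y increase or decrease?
Y increases

Taking the partial derivative:
∂Y/∂X = 26X

∂Y/∂X = 26X > 0 (assuming positive values)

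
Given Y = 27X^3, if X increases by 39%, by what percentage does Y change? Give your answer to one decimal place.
168.6%

For Y = 27X^3:
If X → X(1 + 0.39)
Then Y → Y · (1 + 0.39)^3
     ≈ Y · 2.6856

Percentage change = ((1 + 0.39)^3 − 1) × 100% ≈ 168.6%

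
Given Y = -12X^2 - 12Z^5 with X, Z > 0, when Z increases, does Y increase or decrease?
Y decreases

Taking the partial derivative:
∂Y/∂Z = -60Z^4

∂Y/∂Z = -60Z^4 < 0 (assuming positive values)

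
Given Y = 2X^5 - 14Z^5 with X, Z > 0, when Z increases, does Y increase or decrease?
Y decreases

Taking the partial derivative:
∂Y/∂Z = -70Z^4

∂Y/∂Z = -70Z^4 < 0 (assuming positive values)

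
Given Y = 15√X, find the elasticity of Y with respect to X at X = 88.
Elasticity = 1/2

Elasticity = (dY/dX) · (X/Y)

dY/dX = 15/(2·√X)
At X = 88: dY/dX = 15·√22/88, Y = 30·√22

Elasticity = (15·√22/88) · (88 / (30·√22)) = 1/2

Interpretation: for a small percentage change in X, the percentage change in Y is approximately 0.50 times as large.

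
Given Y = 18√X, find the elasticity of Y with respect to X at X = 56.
Elasticity = 1/2

Elasticity = (dY/dX) · (X/Y)

dY/dX = 9/√X
At X = 56: dY/dX = 9·√14/28, Y = 36·√14

Elasticity = (9·√14/28) · (56 / (36·√14)) = 1/2

Interpretation: for a small percentage change in X, the percentage change in Y is approximately 0.50 times as large.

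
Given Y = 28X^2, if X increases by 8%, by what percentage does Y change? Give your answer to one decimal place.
16.6%

For Y = 28X^2:
If X → X(1 + 0.08)
Then Y → Y · (1 + 0.08)^2
     = Y · 1.1664

Percentage change = ((1 + 0.08)^2 − 1) × 100% ≈ 16.6%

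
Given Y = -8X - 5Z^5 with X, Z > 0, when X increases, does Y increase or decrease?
Y decreases

Taking the partial derivative:
∂Y/∂X = -8

∂Y/∂X = -8 < 0 (assuming positive values)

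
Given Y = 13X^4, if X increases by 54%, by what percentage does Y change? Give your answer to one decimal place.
462.4%

For Y = 13X^4:
If X → X(1 + 0.54)
Then Y → Y · (1 + 0.54)^4
     ≈ Y · 5.6245

Percentage change = ((1 + 0.54)^4 − 1) × 100% ≈ 462.4%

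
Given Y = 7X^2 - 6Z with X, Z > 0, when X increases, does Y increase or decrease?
Y increases

Taking the partial derivative:
∂Y/∂X = 14X

∂Y/∂X = 14X > 0 (assuming positive values)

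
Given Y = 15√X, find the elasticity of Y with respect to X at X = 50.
Elasticity = 1/2

Elasticity = (dY/dX) · (X/Y)

dY/dX = 15/(2·√X)
At X = 50: dY/dX = 3·√2/4, Y = 75·√2

Elasticity = (3·√2/4) · (50 / (75·√2)) = 1/2

Interpretation: for a small percentage change in X, the percentage change in Y is approximately 0.50 times as large.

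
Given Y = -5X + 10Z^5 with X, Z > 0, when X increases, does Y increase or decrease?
Y decreases

Taking the partial derivative:
∂Y/∂X = -5

∂Y/∂X = -5 < 0 (assuming positive values)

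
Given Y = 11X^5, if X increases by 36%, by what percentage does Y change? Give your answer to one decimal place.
365.3%

For Y = 11X^5:
If X → X(1 + 0.36)
Then Y → Y · (1 + 0.36)^5
     ≈ Y · 4.6526

Percentage change = ((1 + 0.36)^5 − 1) × 100% ≈ 365.3%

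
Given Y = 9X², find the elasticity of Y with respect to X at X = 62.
Elasticity = 2

Elasticity = (dY/dX) · (X/Y)

dY/dX = 18·X
At X = 62: dY/dX = 1116, Y = 34596

Elasticity = 1116 · (62 / 34596) = 2

Interpretation: for a small percentage change in X, the percentage change in Y is approximately 2.00 times as large.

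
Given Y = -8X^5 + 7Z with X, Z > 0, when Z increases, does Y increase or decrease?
Y increases

Taking the partial derivative:
∂Y/∂Z = 7

∂Y/∂Z = 7 > 0 (assuming positive values)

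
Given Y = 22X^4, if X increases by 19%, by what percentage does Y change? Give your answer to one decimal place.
100.5%

For Y = 22X^4:
If X → X(1 + 0.19)
Then Y → Y · (1 + 0.19)^4
     ≈ Y · 2.0053

Percentage change = ((1 + 0.19)^4 − 1) × 100% ≈ 100.5%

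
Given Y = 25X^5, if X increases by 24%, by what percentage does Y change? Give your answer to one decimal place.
193.2%

For Y = 25X^5:
If X → X(1 + 0.24)
Then Y → Y · (1 + 0.24)^5
     ≈ Y · 2.9316

Percentage change = ((1 + 0.24)^5 − 1) × 100% ≈ 193.2%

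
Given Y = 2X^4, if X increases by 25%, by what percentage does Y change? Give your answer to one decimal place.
144.1%

For Y = 2X^4:
If X → X(1 + 0.25)
Then Y → Y · (1 + 0.25)^4
     ≈ Y · 2.4414

Percentage change = ((1 + 0.25)^4 − 1) × 100% ≈ 144.1%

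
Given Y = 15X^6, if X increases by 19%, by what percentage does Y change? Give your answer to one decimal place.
184.0%

For Y = 15X^6:
If X → X(1 + 0.19)
Then Y → Y · (1 + 0.19)^6
     ≈ Y · 2.8398

Percentage change = ((1 + 0.19)^6 − 1) × 100% ≈ 184.0%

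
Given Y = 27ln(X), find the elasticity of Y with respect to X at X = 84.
Elasticity = 1/ln(84) ≈ 0.2257

Elasticity = (dY/dX) · (X/Y)

dY/dX = 27/X
At X = 84: dY/dX = 9/28, Y = 27·ln(84)

Elasticity = (9/28) · (84 / (27·ln(84))) = 1/ln(84) ≈ 0.2257

Interpretation: for a small percentage change in X, the percentage change in Y is approximately 0.23 times as large.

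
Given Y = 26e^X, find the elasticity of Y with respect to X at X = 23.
Elasticity = 23

Elasticity = (dY/dX) · (X/Y)

dY/dX = 26·e^X
At X = 23: dY/dX = 26·e^23, Y = 26·e^23

Elasticity = (26·e^23) · (23 / (26·e^23)) = 23

Interpretation: for a small percentage change in X, the percentage change in Y is approximately 23.00 times as large.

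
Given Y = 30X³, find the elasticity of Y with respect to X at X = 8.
Elasticity = 3

Elasticity = (dY/dX) · (X/Y)

dY/dX = 90·X²
At X = 8: dY/dX = 5760, Y = 15360

Elasticity = 5760 · (8 / 15360) = 3

Interpretation: for a small percentage change in X, the percentage change in Y is approximately 3.00 times as large.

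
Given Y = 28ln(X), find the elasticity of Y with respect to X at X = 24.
Elasticity = 1/ln(24) ≈ 0.3147

Elasticity = (dY/dX) · (X/Y)

dY/dX = 28/X
At X = 24: dY/dX = 7/6, Y = 28·ln(24)

Elasticity = (7/6) · (24 / (28·ln(24))) = 1/ln(24) ≈ 0.3147

Interpretation: for a small percentage change in X, the percentage change in Y is approximately 0.31 times as large.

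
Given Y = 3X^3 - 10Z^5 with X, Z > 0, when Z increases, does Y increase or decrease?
Y decreases

Taking the partial derivative:
∂Y/∂Z = -50Z^4

∂Y/∂Z = -50Z^4 < 0 (assuming positive values)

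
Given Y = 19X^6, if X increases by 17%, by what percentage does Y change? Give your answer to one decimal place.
156.5%

For Y = 19X^6:
If X → X(1 + 0.17)
Then Y → Y · (1 + 0.17)^6
     ≈ Y · 2.5652

Percentage change = ((1 + 0.17)^6 − 1) × 100% ≈ 156.5%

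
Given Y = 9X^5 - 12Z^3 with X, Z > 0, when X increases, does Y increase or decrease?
Y increases

Taking the partial derivative:
∂Y/∂X = 45X^4

∂Y/∂X = 45X^4 > 0 (assuming positive values)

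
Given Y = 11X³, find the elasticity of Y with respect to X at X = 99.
Elasticity = 3

Elasticity = (dY/dX) · (X/Y)

dY/dX = 33·X²
At X = 99: dY/dX = 323433, Y = 10673289

Elasticity = 323433 · (99 / 10673289) = 3

Interpretation: for a small percentage change in X, the percentage change in Y is approximately 3.00 times as large.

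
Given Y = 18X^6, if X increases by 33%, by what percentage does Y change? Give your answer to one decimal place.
453.5%

For Y = 18X^6:
If X → X(1 + 0.33)
Then Y → Y · (1 + 0.33)^6
     ≈ Y · 5.5349

Percentage change = ((1 + 0.33)^6 − 1) × 100% ≈ 453.5%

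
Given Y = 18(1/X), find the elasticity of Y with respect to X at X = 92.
Elasticity = -1

Elasticity = (dY/dX) · (X/Y)

dY/dX = -18/X²
At X = 92: dY/dX = -9/4232, Y = 9/46

Elasticity = (-9/4232) · (92 / (9/46)) = -1

Interpretation: for a small percentage change in X, the percentage change in Y is approximately -1.00 times as large.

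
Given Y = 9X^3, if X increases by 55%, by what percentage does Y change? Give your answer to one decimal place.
272.4%

For Y = 9X^3:
If X → X(1 + 0.55)
Then Y → Y · (1 + 0.55)^3
     ≈ Y · 3.7239

Percentage change = ((1 + 0.55)^3 − 1) × 100% ≈ 272.4%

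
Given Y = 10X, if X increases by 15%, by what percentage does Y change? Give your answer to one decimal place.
15.0%

For Y = 10X:
If X → X(1 + 0.15)
Then Y → Y · (1 + 0.15)^1
     = Y · 1.1500

Percentage change = ((1 + 0.15)^1 − 1) × 100% = 15.0%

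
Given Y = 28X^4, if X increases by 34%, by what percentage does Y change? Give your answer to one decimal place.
222.4%

For Y = 28X^4:
If X → X(1 + 0.34)
Then Y → Y · (1 + 0.34)^4
     ≈ Y · 3.2242

Percentage change = ((1 + 0.34)^4 − 1) × 100% ≈ 222.4%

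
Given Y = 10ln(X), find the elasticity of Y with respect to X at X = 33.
Elasticity = 1/ln(33) ≈ 0.2860

Elasticity = (dY/dX) · (X/Y)

dY/dX = 10/X
At X = 33: dY/dX = 10/33, Y = 10·ln(33)

Elasticity = (10/33) · (33 / (10·ln(33))) = 1/ln(33) ≈ 0.2860

Interpretation: for a small percentage change in X, the percentage change in Y is approximately 0.29 times as large.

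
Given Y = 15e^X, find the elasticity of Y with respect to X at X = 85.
Elasticity = 85

Elasticity = (dY/dX) · (X/Y)

dY/dX = 15·e^X
At X = 85: dY/dX = 15·e^85, Y = 15·e^85

Elasticity = (15·e^85) · (85 / (15·e^85)) = 85

Interpretation: for a small percentage change in X, the percentage change in Y is approximately 85.00 times as large.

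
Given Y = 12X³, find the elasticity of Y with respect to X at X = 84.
Elasticity = 3

Elasticity = (dY/dX) · (X/Y)

dY/dX = 36·X²
At X = 84: dY/dX = 254016, Y = 7112448

Elasticity = 254016 · (84 / 7112448) = 3

Interpretation: for a small percentage change in X, the percentage change in Y is approximately 3.00 times as large.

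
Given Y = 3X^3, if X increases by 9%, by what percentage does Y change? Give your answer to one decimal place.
29.5%

For Y = 3X^3:
If X → X(1 + 0.09)
Then Y → Y · (1 + 0.09)^3
     ≈ Y · 1.2950

Percentage change = ((1 + 0.09)^3 − 1) × 100% ≈ 29.5%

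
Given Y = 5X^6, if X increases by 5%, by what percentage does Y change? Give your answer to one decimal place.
34.0%

For Y = 5X^6:
If X → X(1 + 0.05)
Then Y → Y · (1 + 0.05)^6
     ≈ Y · 1.3401

Percentage change = ((1 + 0.05)^6 − 1) × 100% ≈ 34.0%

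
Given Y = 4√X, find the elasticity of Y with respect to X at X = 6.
Elasticity = 1/2

Elasticity = (dY/dX) · (X/Y)

dY/dX = 2/√X
At X = 6: dY/dX = √6/3, Y = 4·√6

Elasticity = (√6/3) · (6 / (4·√6)) = 1/2

Interpretation: for a small percentage change in X, the percentage change in Y is approximately 0.50 times as large.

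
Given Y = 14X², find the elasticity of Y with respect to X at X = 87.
Elasticity = 2

Elasticity = (dY/dX) · (X/Y)

dY/dX = 28·X
At X = 87: dY/dX = 2436, Y = 105966

Elasticity = 2436 · (87 / 105966) = 2

Interpretation: for a small percentage change in X, the percentage change in Y is approximately 2.00 times as large.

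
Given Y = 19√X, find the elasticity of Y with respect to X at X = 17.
Elasticity = 1/2

Elasticity = (dY/dX) · (X/Y)

dY/dX = 19/(2·√X)
At X = 17: dY/dX = 19·√17/34, Y = 19·√17

Elasticity = (19·√17/34) · (17 / (19·√17)) = 1/2

Interpretation: for a small percentage change in X, the percentage change in Y is approximately 0.50 times as large.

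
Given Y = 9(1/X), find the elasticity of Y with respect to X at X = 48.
Elasticity = -1

Elasticity = (dY/dX) · (X/Y)

dY/dX = -9/X²
At X = 48: dY/dX = -1/256, Y = 3/16

Elasticity = (-1/256) · (48 / (3/16)) = -1

Interpretation: for a small percentage change in X, the percentage change in Y is approximately -1.00 times as large.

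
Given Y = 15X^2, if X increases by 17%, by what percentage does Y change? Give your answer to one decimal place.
36.9%

For Y = 15X^2:
If X → X(1 + 0.17)
Then Y → Y · (1 + 0.17)^2
     = Y · 1.3689

Percentage change = ((1 + 0.17)^2 − 1) × 100% ≈ 36.9%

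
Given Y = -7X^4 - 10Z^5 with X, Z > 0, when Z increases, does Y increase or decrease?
Y decreases

Taking the partial derivative:
∂Y/∂Z = -50Z^4

∂Y/∂Z = -50Z^4 < 0 (assuming positive values)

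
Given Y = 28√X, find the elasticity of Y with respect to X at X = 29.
Elasticity = 1/2

Elasticity = (dY/dX) · (X/Y)

dY/dX = 14/√X
At X = 29: dY/dX = 14·√29/29, Y = 28·√29

Elasticity = (14·√29/29) · (29 / (28·√29)) = 1/2

Interpretation: for a small percentage change in X, the percentage change in Y is approximately 0.50 times as large.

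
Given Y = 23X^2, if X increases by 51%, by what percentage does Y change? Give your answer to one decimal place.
128.0%

For Y = 23X^2:
If X → X(1 + 0.51)
Then Y → Y · (1 + 0.51)^2
     = Y · 2.2801

Percentage change = ((1 + 0.51)^2 − 1) × 100% ≈ 128.0%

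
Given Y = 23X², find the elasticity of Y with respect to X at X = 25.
Elasticity = 2

Elasticity = (dY/dX) · (X/Y)

dY/dX = 46·X
At X = 25: dY/dX = 1150, Y = 14375

Elasticity = 1150 · (25 / 14375) = 2

Interpretation: for a small percentage change in X, the percentage change in Y is approximately 2.00 times as large.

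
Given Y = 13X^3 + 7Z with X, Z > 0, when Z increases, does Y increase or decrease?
Y increases

Taking the partial derivative:
∂Y/∂Z = 7

∂Y/∂Z = 7 > 0 (assuming positive values)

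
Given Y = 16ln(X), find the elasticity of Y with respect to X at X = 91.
Elasticity = 1/ln(91) ≈ 0.2217

Elasticity = (dY/dX) · (X/Y)

dY/dX = 16/X
At X = 91: dY/dX = 16/91, Y = 16·ln(91)

Elasticity = (16/91) · (91 / (16·ln(91))) = 1/ln(91) ≈ 0.2217

Interpretation: for a small percentage change in X, the percentage change in Y is approximately 0.22 times as large.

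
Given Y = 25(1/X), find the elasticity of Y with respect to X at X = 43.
Elasticity = -1

Elasticity = (dY/dX) · (X/Y)

dY/dX = -25/X²
At X = 43: dY/dX = -25/1849, Y = 25/43

Elasticity = (-25/1849) · (43 / (25/43)) = -1

Interpretation: for a small percentage change in X, the percentage change in Y is approximately -1.00 times as large.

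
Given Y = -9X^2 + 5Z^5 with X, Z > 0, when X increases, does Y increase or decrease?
Y decreases

Taking the partial derivative:
∂Y/∂X = -18X

∂Y/∂X = -18X < 0 (assuming positive values)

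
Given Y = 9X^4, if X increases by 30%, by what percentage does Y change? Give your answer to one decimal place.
185.6%

For Y = 9X^4:
If X → X(1 + 0.3)
Then Y → Y · (1 + 0.3)^4
     = Y · 2.8561

Percentage change = ((1 + 0.3)^4 − 1) × 100% ≈ 185.6%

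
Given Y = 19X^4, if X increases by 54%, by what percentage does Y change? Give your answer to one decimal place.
462.4%

For Y = 19X^4:
If X → X(1 + 0.54)
Then Y → Y · (1 + 0.54)^4
     ≈ Y · 5.6245

Percentage change = ((1 + 0.54)^4 − 1) × 100% ≈ 462.4%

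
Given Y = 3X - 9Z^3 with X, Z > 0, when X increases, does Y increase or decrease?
Y increases

Taking the partial derivative:
∂Y/∂X = 3

∂Y/∂X = 3 > 0 (assuming positive values)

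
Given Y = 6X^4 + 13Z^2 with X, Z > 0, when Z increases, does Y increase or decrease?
Y increases

Taking the partial derivative:
∂Y/∂Z = 26Z

∂Y/∂Z = 26Z > 0 (assuming positive values)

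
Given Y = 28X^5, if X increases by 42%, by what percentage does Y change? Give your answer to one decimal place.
477.4%

For Y = 28X^5:
If X → X(1 + 0.42)
Then Y → Y · (1 + 0.42)^5
     ≈ Y · 5.7735

Percentage change = ((1 + 0.42)^5 − 1) × 100% ≈ 477.4%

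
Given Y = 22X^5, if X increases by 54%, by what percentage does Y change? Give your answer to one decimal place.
766.2%

For Y = 22X^5:
If X → X(1 + 0.54)
Then Y → Y · (1 + 0.54)^5
     ≈ Y · 8.6617

Percentage change = ((1 + 0.54)^5 − 1) × 100% ≈ 766.2%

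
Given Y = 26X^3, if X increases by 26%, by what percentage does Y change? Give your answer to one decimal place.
100.0%

For Y = 26X^3:
If X → X(1 + 0.26)
Then Y → Y · (1 + 0.26)^3
     ≈ Y · 2.0004

Percentage change = ((1 + 0.26)^3 − 1) × 100% ≈ 100.0%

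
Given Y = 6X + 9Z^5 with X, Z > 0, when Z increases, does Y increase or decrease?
Y increases

Taking the partial derivative:
∂Y/∂Z = 45Z^4

∂Y/∂Z = 45Z^4 > 0 (assuming positive values)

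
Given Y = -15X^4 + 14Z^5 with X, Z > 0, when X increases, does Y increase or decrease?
Y decreases

Taking the partial derivative:
∂Y/∂X = -60X^3

∂Y/∂X = -60X^3 < 0 (assuming positive values)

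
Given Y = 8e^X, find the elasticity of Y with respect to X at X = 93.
Elasticity = 93

Elasticity = (dY/dX) · (X/Y)

dY/dX = 8·e^X
At X = 93: dY/dX = 8·e^93, Y = 8·e^93

Elasticity = (8·e^93) · (93 / (8·e^93)) = 93

Interpretation: for a small percentage change in X, the percentage change in Y is approximately 93.00 times as large.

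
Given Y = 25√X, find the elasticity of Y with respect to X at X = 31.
Elasticity = 1/2

Elasticity = (dY/dX) · (X/Y)

dY/dX = 25/(2·√X)
At X = 31: dY/dX = 25·√31/62, Y = 25·√31

Elasticity = (25·√31/62) · (31 / (25·√31)) = 1/2

Interpretation: for a small percentage change in X, the percentage change in Y is approximately 0.50 times as large.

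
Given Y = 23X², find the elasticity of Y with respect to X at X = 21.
Elasticity = 2

Elasticity = (dY/dX) · (X/Y)

dY/dX = 46·X
At X = 21: dY/dX = 966, Y = 10143

Elasticity = 966 · (21 / 10143) = 2

Interpretation: for a small percentage change in X, the percentage change in Y is approximately 2.00 times as large.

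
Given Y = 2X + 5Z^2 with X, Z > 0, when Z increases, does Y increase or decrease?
Y increases

Taking the partial derivative:
∂Y/∂Z = 10Z

∂Y/∂Z = 10Z > 0 (assuming positive values)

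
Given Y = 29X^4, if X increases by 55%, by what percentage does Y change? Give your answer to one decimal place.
477.2%

For Y = 29X^4:
If X → X(1 + 0.55)
Then Y → Y · (1 + 0.55)^4
     ≈ Y · 5.7720

Percentage change = ((1 + 0.55)^4 − 1) × 100% ≈ 477.2%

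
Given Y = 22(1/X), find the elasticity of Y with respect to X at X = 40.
Elasticity = -1

Elasticity = (dY/dX) · (X/Y)

dY/dX = -22/X²
At X = 40: dY/dX = -11/800, Y = 11/20

Elasticity = (-11/800) · (40 / (11/20)) = -1

Interpretation: for a small percentage change in X, the percentage change in Y is approximately -1.00 times as large.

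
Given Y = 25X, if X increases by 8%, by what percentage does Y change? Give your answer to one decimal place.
8.0%

For Y = 25X:
If X → X(1 + 0.08)
Then Y → Y · (1 + 0.08)^1
     = Y · 1.0800

Percentage change = ((1 + 0.08)^1 − 1) × 100% = 8.0%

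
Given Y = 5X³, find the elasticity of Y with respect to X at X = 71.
Elasticity = 3

Elasticity = (dY/dX) · (X/Y)

dY/dX = 15·X²
At X = 71: dY/dX = 75615, Y = 1789555

Elasticity = 75615 · (71 / 1789555) = 3

Interpretation: for a small percentage change in X, the percentage change in Y is approximately 3.00 times as large.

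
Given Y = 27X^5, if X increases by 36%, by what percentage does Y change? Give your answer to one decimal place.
365.3%

For Y = 27X^5:
If X → X(1 + 0.36)
Then Y → Y · (1 + 0.36)^5
     ≈ Y · 4.6526

Percentage change = ((1 + 0.36)^5 − 1) × 100% ≈ 365.3%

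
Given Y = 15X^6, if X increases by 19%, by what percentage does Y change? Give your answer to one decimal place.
184.0%

For Y = 15X^6:
If X → X(1 + 0.19)
Then Y → Y · (1 + 0.19)^6
     ≈ Y · 2.8398

Percentage change = ((1 + 0.19)^6 − 1) × 100% ≈ 184.0%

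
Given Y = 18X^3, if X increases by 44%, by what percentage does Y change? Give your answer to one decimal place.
198.6%

For Y = 18X^3:
If X → X(1 + 0.44)
Then Y → Y · (1 + 0.44)^3
     ≈ Y · 2.9860

Percentage change = ((1 + 0.44)^3 − 1) × 100% ≈ 198.6%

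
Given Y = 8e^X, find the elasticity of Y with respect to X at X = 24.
Elasticity = 24

Elasticity = (dY/dX) · (X/Y)

dY/dX = 8·e^X
At X = 24: dY/dX = 8·e^24, Y = 8·e^24

Elasticity = (8·e^24) · (24 / (8·e^24)) = 24

Interpretation: for a small percentage change in X, the percentage change in Y is approximately 24.00 times as large.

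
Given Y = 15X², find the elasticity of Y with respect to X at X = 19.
Elasticity = 2

Elasticity = (dY/dX) · (X/Y)

dY/dX = 30·X
At X = 19: dY/dX = 570, Y = 5415

Elasticity = 570 · (19 / 5415) = 2

Interpretation: for a small percentage change in X, the percentage change in Y is approximately 2.00 times as large.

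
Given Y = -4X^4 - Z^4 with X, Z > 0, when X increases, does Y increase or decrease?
Y decreases

Taking the partial derivative:
∂Y/∂X = -16X^3

∂Y/∂X = -16X^3 < 0 (assuming positive values)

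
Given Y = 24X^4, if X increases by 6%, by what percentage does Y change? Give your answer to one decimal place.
26.2%

For Y = 24X^4:
If X → X(1 + 0.06)
Then Y → Y · (1 + 0.06)^4
     ≈ Y · 1.2625

Percentage change = ((1 + 0.06)^4 − 1) × 100% ≈ 26.2%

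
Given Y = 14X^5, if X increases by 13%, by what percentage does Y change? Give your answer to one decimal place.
84.2%

For Y = 14X^5:
If X → X(1 + 0.13)
Then Y → Y · (1 + 0.13)^5
     ≈ Y · 1.8424

Percentage change = ((1 + 0.13)^5 − 1) × 100% ≈ 84.2%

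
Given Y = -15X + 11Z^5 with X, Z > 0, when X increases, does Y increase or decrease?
Y decreases

Taking the partial derivative:
∂Y/∂X = -15

∂Y/∂X = -15 < 0 (assuming positive values)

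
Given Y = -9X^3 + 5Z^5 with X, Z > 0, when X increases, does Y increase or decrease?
Y decreases

Taking the partial derivative:
∂Y/∂X = -27X^2

∂Y/∂X = -27X^2 < 0 (assuming positive values)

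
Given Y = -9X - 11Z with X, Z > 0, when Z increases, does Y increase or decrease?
Y decreases

Taking the partial derivative:
∂Y/∂Z = -11

∂Y/∂Z = -11 < 0 (assuming positive values)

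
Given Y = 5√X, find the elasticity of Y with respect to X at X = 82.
Elasticity = 1/2

Elasticity = (dY/dX) · (X/Y)

dY/dX = 5/(2·√X)
At X = 82: dY/dX = 5·√82/164, Y = 5·√82

Elasticity = (5·√82/164) · (82 / (5·√82)) = 1/2

Interpretation: for a small percentage change in X, the percentage change in Y is approximately 0.50 times as large.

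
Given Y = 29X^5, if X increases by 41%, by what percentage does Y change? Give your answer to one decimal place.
457.3%

For Y = 29X^5:
If X → X(1 + 0.41)
Then Y → Y · (1 + 0.41)^5
     ≈ Y · 5.5731

Percentage change = ((1 + 0.41)^5 − 1) × 100% ≈ 457.3%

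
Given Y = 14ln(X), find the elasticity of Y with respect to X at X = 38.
Elasticity = 1/ln(38) ≈ 0.2749

Elasticity = (dY/dX) · (X/Y)

dY/dX = 14/X
At X = 38: dY/dX = 7/19, Y = 14·ln(38)

Elasticity = (7/19) · (38 / (14·ln(38))) = 1/ln(38) ≈ 0.2749

Interpretation: for a small percentage change in X, the percentage change in Y is approximately 0.27 times as large.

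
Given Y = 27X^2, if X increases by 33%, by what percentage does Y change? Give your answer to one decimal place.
76.9%

For Y = 27X^2:
If X → X(1 + 0.33)
Then Y → Y · (1 + 0.33)^2
     = Y · 1.7689

Percentage change = ((1 + 0.33)^2 − 1) × 100% ≈ 76.9%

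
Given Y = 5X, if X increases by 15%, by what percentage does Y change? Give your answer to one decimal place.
15.0%

For Y = 5X:
If X → X(1 + 0.15)
Then Y → Y · (1 + 0.15)^1
     = Y · 1.1500

Percentage change = ((1 + 0.15)^1 − 1) × 100% = 15.0%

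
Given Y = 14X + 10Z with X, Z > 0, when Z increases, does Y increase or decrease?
Y increases

Taking the partial derivative:
∂Y/∂Z = 10

∂Y/∂Z = 10 > 0 (assuming positive values)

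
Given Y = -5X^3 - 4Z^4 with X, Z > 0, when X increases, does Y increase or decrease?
Y decreases

Taking the partial derivative:
∂Y/∂X = -15X^2

∂Y/∂X = -15X^2 < 0 (assuming positive values)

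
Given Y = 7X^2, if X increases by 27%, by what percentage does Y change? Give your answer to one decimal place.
61.3%

For Y = 7X^2:
If X → X(1 + 0.27)
Then Y → Y · (1 + 0.27)^2
     = Y · 1.6129

Percentage change = ((1 + 0.27)^2 − 1) × 100% ≈ 61.3%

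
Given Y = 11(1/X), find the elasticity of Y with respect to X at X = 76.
Elasticity = -1

Elasticity = (dY/dX) · (X/Y)

dY/dX = -11/X²
At X = 76: dY/dX = -11/5776, Y = 11/76

Elasticity = (-11/5776) · (76 / (11/76)) = -1

Interpretation: for a small percentage change in X, the percentage change in Y is approximately -1.00 times as large.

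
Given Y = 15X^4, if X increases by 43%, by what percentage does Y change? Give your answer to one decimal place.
318.2%

For Y = 15X^4:
If X → X(1 + 0.43)
Then Y → Y · (1 + 0.43)^4
     ≈ Y · 4.1816

Percentage change = ((1 + 0.43)^4 − 1) × 100% ≈ 318.2%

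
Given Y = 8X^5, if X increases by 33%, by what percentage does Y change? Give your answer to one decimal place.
316.2%

For Y = 8X^5:
If X → X(1 + 0.33)
Then Y → Y · (1 + 0.33)^5
     ≈ Y · 4.1616

Percentage change = ((1 + 0.33)^5 − 1) × 100% ≈ 316.2%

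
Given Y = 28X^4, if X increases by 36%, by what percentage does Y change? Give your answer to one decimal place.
242.1%

For Y = 28X^4:
If X → X(1 + 0.36)
Then Y → Y · (1 + 0.36)^4
     ≈ Y · 3.4210

Percentage change = ((1 + 0.36)^4 − 1) × 100% ≈ 242.1%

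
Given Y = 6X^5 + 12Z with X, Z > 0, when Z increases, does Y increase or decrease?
Y increases

Taking the partial derivative:
∂Y/∂Z = 12

∂Y/∂Z = 12 > 0 (assuming positive values)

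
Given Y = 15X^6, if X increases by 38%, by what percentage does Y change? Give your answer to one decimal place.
590.7%

For Y = 15X^6:
If X → X(1 + 0.38)
Then Y → Y · (1 + 0.38)^6
     ≈ Y · 6.9068

Percentage change = ((1 + 0.38)^6 − 1) × 100% ≈ 590.7%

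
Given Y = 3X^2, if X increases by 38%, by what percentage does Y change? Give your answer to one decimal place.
90.4%

For Y = 3X^2:
If X → X(1 + 0.38)
Then Y → Y · (1 + 0.38)^2
     = Y · 1.9044

Percentage change = ((1 + 0.38)^2 − 1) × 100% ≈ 90.4%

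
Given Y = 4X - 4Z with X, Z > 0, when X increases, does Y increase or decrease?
Y increases

Taking the partial derivative:
∂Y/∂X = 4

∂Y/∂X = 4 > 0 (assuming positive values)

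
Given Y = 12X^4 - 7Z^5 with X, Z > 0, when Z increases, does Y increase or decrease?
Y decreases

Taking the partial derivative:
∂Y/∂Z = -35Z^4

∂Y/∂Z = -35Z^4 < 0 (assuming positive values)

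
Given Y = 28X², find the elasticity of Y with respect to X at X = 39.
Elasticity = 2

Elasticity = (dY/dX) · (X/Y)

dY/dX = 56·X
At X = 39: dY/dX = 2184, Y = 42588

Elasticity = 2184 · (39 / 42588) = 2

Interpretation: for a small percentage change in X, the percentage change in Y is approximately 2.00 times as large.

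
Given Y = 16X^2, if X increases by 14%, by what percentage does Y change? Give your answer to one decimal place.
30.0%

For Y = 16X^2:
If X → X(1 + 0.14)
Then Y → Y · (1 + 0.14)^2
     = Y · 1.2996

Percentage change = ((1 + 0.14)^2 − 1) × 100% ≈ 30.0%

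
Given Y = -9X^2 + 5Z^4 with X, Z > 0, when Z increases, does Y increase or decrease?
Y increases

Taking the partial derivative:
∂Y/∂Z = 20Z^3

∂Y/∂Z = 20Z^3 > 0 (assuming positive values)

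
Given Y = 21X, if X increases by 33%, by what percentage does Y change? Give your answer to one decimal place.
33.0%

For Y = 21X:
If X → X(1 + 0.33)
Then Y → Y · (1 + 0.33)^1
     = Y · 1.3300

Percentage change = ((1 + 0.33)^1 − 1) × 100% = 33.0%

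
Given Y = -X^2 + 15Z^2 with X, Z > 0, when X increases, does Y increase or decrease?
Y decreases

Taking the partial derivative:
∂Y/∂X = -2X

∂Y/∂X = -2X < 0 (assuming positive values)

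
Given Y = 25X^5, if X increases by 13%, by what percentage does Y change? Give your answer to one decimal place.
84.2%

For Y = 25X^5:
If X → X(1 + 0.13)
Then Y → Y · (1 + 0.13)^5
     ≈ Y · 1.8424

Percentage change = ((1 + 0.13)^5 − 1) × 100% ≈ 84.2%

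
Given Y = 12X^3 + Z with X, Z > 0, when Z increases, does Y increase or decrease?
Y increases

Taking the partial derivative:
∂Y/∂Z = 1

∂Y/∂Z = 1 > 0 (assuming positive values)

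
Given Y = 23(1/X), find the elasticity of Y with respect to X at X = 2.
Elasticity = -1

Elasticity = (dY/dX) · (X/Y)

dY/dX = -23/X²
At X = 2: dY/dX = -23/4, Y = 23/2

Elasticity = (-23/4) · (2 / (23/2)) = -1

Interpretation: for a small percentage change in X, the percentage change in Y is approximately -1.00 times as large.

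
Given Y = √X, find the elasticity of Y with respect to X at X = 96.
Elasticity = 1/2

Elasticity = (dY/dX) · (X/Y)

dY/dX = 1/(2·√X)
At X = 96: dY/dX = √6/48, Y = 4·√6

Elasticity = (√6/48) · (96 / (4·√6)) = 1/2

Interpretation: for a small percentage change in X, the percentage change in Y is approximately 0.50 times as large.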